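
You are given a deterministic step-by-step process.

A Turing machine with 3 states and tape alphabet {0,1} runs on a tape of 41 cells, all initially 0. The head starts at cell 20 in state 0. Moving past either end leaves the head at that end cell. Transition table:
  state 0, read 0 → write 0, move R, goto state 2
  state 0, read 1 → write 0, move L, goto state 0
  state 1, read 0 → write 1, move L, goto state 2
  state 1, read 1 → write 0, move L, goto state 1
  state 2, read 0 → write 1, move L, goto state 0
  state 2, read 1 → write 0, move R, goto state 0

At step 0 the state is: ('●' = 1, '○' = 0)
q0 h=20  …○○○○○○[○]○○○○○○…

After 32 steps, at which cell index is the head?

t=0: q0 h=20  …○○○○○○[○]○○○○○○…
t=1: q2 h=21  …○○○○○○[○]○○○○○○…
t=2: q0 h=20  …○○○○○○[○]●○○○○○…
t=3: q2 h=21  …○○○○○○[●]○○○○○○…
t=4: q0 h=22  …○○○○○○[○]○○○○○○…
t=5: q2 h=23  …○○○○○○[○]○○○○○○…
t=6: q0 h=22  …○○○○○○[○]●○○○○○…
t=7: q2 h=23  …○○○○○○[●]○○○○○○…
t=8: q0 h=24  …○○○○○○[○]○○○○○○…
t=9: q2 h=25  …○○○○○○[○]○○○○○○…
t=10: q0 h=24  …○○○○○○[○]●○○○○○…
t=11: q2 h=25  …○○○○○○[●]○○○○○○…
t=12: q0 h=26  …○○○○○○[○]○○○○○○…
t=13: q2 h=27  …○○○○○○[○]○○○○○○…
t=14: q0 h=26  …○○○○○○[○]●○○○○○…
t=15: q2 h=27  …○○○○○○[●]○○○○○○…
t=16: q0 h=28  …○○○○○○[○]○○○○○○…
t=17: q2 h=29  …○○○○○○[○]○○○○○○…
t=18: q0 h=28  …○○○○○○[○]●○○○○○…
t=19: q2 h=29  …○○○○○○[●]○○○○○○…
t=20: q0 h=30  …○○○○○○[○]○○○○○○…
t=21: q2 h=31  …○○○○○○[○]○○○○○○…
t=22: q0 h=30  …○○○○○○[○]●○○○○○…
t=23: q2 h=31  …○○○○○○[●]○○○○○○…
t=24: q0 h=32  …○○○○○○[○]○○○○○○…
t=25: q2 h=33  …○○○○○○[○]○○○○○○…
t=26: q0 h=32  …○○○○○○[○]●○○○○○…
t=27: q2 h=33  …○○○○○○[●]○○○○○○…
t=28: q0 h=34  …○○○○○○[○]○○○○○○|
t=29: q2 h=35  …○○○○○○[○]○○○○○|
t=30: q0 h=34  …○○○○○○[○]●○○○○○|
t=31: q2 h=35  …○○○○○○[●]○○○○○|
t=32: q0 h=36  …○○○○○○[○]○○○○|

36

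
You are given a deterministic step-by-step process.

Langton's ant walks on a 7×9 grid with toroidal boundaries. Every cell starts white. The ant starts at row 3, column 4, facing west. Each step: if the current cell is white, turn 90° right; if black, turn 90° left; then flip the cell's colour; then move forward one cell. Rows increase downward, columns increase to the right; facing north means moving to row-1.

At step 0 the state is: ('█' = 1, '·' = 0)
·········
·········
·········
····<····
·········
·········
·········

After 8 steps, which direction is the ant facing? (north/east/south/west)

east

t=0: ·········
·········
·········
····<····
·········
·········
·········
t=1: ·········
·········
····^····
····█····
·········
·········
·········
t=2: ·········
·········
····█>···
····█····
·········
·········
·········
t=3: ·········
·········
····██···
····█v···
·········
·········
·········
t=4: ·········
·········
····██···
····<█···
·········
·········
·········
t=5: ·········
·········
····██···
·····█···
····v····
·········
·········
t=6: ·········
·········
····██···
·····█···
···<█····
·········
·········
t=7: ·········
·········
····██···
···^·█···
···██····
·········
·········
t=8: ·········
·········
····██···
···█>█···
···██····
·········
·········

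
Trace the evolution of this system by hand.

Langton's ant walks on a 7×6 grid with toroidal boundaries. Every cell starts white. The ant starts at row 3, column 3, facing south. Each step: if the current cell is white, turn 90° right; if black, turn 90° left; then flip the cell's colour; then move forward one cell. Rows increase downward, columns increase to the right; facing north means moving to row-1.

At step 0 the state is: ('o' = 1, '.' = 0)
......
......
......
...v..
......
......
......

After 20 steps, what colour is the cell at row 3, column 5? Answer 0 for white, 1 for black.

[0] ......
......
......
...v..
......
......
......
[1] ......
......
......
..<o..
......
......
......
[2] ......
......
..^...
..oo..
......
......
......
[3] ......
......
..o>..
..oo..
......
......
......
[4] ......
......
..oo..
..ov..
......
......
......
[5] ......
......
..oo..
..o.>.
......
......
......
[6] ......
......
..oo..
..o.o.
....v.
......
......
[7] ......
......
..oo..
..o.o.
...<o.
......
......
[8] ......
......
..oo..
..o^o.
...oo.
......
......
[9] ......
......
..oo..
..oo>.
...oo.
......
......
[10] ......
......
..oo^.
..oo..
...oo.
......
......
[11] ......
......
..ooo>
..oo..
...oo.
......
......
[12] ......
......
..oooo
..oo.v
...oo.
......
......
[13] ......
......
..oooo
..oo<o
...oo.
......
......
[14] ......
......
..oo^o
..oooo
...oo.
......
......
[15] ......
......
..o<.o
..oooo
...oo.
......
......
[16] ......
......
..o..o
..ovoo
...oo.
......
......
[17] ......
......
..o..o
..o.>o
...oo.
......
......
[18] ......
......
..o.^o
..o..o
...oo.
......
......
[19] ......
......
..o.o>
..o..o
...oo.
......
......
[20] ......
.....^
..o.o.
..o..o
...oo.
......
......

1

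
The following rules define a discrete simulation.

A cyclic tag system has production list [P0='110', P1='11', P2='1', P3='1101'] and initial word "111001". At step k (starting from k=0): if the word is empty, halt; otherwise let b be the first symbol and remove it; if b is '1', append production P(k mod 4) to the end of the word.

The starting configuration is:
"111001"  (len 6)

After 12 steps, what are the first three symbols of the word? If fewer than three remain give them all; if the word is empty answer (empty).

k=0  "111001"  (len 6)
k=1  "11001110"  (len 8)
k=2  "100111011"  (len 9)
k=3  "001110111"  (len 9)
k=4  "01110111"  (len 8)
k=5  "1110111"  (len 7)
k=6  "11011111"  (len 8)
k=7  "10111111"  (len 8)
k=8  "01111111101"  (len 11)
k=9  "1111111101"  (len 10)
k=10  "11111110111"  (len 11)
k=11  "11111101111"  (len 11)
k=12  "11111011111101"  (len 14)

111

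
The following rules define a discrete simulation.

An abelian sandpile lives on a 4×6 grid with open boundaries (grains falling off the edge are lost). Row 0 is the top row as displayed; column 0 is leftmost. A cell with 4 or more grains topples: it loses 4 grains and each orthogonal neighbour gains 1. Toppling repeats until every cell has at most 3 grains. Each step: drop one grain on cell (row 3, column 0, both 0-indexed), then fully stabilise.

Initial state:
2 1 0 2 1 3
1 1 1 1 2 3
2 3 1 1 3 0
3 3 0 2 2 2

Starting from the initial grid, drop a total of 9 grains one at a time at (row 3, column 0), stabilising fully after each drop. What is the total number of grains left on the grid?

41

[0] 2 1 0 2 1 3
1 1 1 1 2 3
2 3 1 1 3 0
3 3 0 2 2 2
[1] 2 1 0 2 1 3
2 2 1 1 2 3
0 1 2 1 3 0
2 1 1 2 2 2
[2] 2 1 0 2 1 3
2 2 1 1 2 3
0 1 2 1 3 0
3 1 1 2 2 2
[3] 2 1 0 2 1 3
2 2 1 1 2 3
1 1 2 1 3 0
0 2 1 2 2 2
[4] 2 1 0 2 1 3
2 2 1 1 2 3
1 1 2 1 3 0
1 2 1 2 2 2
[5] 2 1 0 2 1 3
2 2 1 1 2 3
1 1 2 1 3 0
2 2 1 2 2 2
[6] 2 1 0 2 1 3
2 2 1 1 2 3
1 1 2 1 3 0
3 2 1 2 2 2
[7] 2 1 0 2 1 3
2 2 1 1 2 3
2 1 2 1 3 0
0 3 1 2 2 2
[8] 2 1 0 2 1 3
2 2 1 1 2 3
2 1 2 1 3 0
1 3 1 2 2 2
[9] 2 1 0 2 1 3
2 2 1 1 2 3
2 1 2 1 3 0
2 3 1 2 2 2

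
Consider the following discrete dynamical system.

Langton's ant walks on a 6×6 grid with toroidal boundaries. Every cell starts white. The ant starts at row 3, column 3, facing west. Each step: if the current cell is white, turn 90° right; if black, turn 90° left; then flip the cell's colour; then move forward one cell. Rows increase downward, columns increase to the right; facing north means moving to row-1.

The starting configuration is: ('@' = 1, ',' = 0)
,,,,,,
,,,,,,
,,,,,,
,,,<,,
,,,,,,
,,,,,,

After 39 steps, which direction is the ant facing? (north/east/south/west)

[0] ,,,,,,
,,,,,,
,,,,,,
,,,<,,
,,,,,,
,,,,,,
[1] ,,,,,,
,,,,,,
,,,^,,
,,,@,,
,,,,,,
,,,,,,
[2] ,,,,,,
,,,,,,
,,,@>,
,,,@,,
,,,,,,
,,,,,,
[3] ,,,,,,
,,,,,,
,,,@@,
,,,@v,
,,,,,,
,,,,,,
[4] ,,,,,,
,,,,,,
,,,@@,
,,,<@,
,,,,,,
,,,,,,
[5] ,,,,,,
,,,,,,
,,,@@,
,,,,@,
,,,v,,
,,,,,,
[6] ,,,,,,
,,,,,,
,,,@@,
,,,,@,
,,<@,,
,,,,,,
[7] ,,,,,,
,,,,,,
,,,@@,
,,^,@,
,,@@,,
,,,,,,
[8] ,,,,,,
,,,,,,
,,,@@,
,,@>@,
,,@@,,
,,,,,,
[9] ,,,,,,
,,,,,,
,,,@@,
,,@@@,
,,@v,,
,,,,,,
[10] ,,,,,,
,,,,,,
,,,@@,
,,@@@,
,,@,>,
,,,,,,
[11] ,,,,,,
,,,,,,
,,,@@,
,,@@@,
,,@,@,
,,,,v,
[12] ,,,,,,
,,,,,,
,,,@@,
,,@@@,
,,@,@,
,,,<@,
[13] ,,,,,,
,,,,,,
,,,@@,
,,@@@,
,,@^@,
,,,@@,
[14] ,,,,,,
,,,,,,
,,,@@,
,,@@@,
,,@@>,
,,,@@,
[15] ,,,,,,
,,,,,,
,,,@@,
,,@@^,
,,@@,,
,,,@@,
[16] ,,,,,,
,,,,,,
,,,@@,
,,@<,,
,,@@,,
,,,@@,
[17] ,,,,,,
,,,,,,
,,,@@,
,,@,,,
,,@v,,
,,,@@,
[18] ,,,,,,
,,,,,,
,,,@@,
,,@,,,
,,@,>,
,,,@@,
[19] ,,,,,,
,,,,,,
,,,@@,
,,@,,,
,,@,@,
,,,@v,
[20] ,,,,,,
,,,,,,
,,,@@,
,,@,,,
,,@,@,
,,,@,>
[21] ,,,,,v
,,,,,,
,,,@@,
,,@,,,
,,@,@,
,,,@,@
[22] ,,,,<@
,,,,,,
,,,@@,
,,@,,,
,,@,@,
,,,@,@
[23] ,,,,@@
,,,,,,
,,,@@,
,,@,,,
,,@,@,
,,,@^@
[24] ,,,,@@
,,,,,,
,,,@@,
,,@,,,
,,@,@,
,,,@@>
[25] ,,,,@@
,,,,,,
,,,@@,
,,@,,,
,,@,@^
,,,@@,
[26] ,,,,@@
,,,,,,
,,,@@,
,,@,,,
>,@,@@
,,,@@,
[27] ,,,,@@
,,,,,,
,,,@@,
,,@,,,
@,@,@@
v,,@@,
[28] ,,,,@@
,,,,,,
,,,@@,
,,@,,,
@,@,@@
@,,@@<
[29] ,,,,@@
,,,,,,
,,,@@,
,,@,,,
@,@,@^
@,,@@@
[30] ,,,,@@
,,,,,,
,,,@@,
,,@,,,
@,@,<,
@,,@@@
[31] ,,,,@@
,,,,,,
,,,@@,
,,@,,,
@,@,,,
@,,@v@
[32] ,,,,@@
,,,,,,
,,,@@,
,,@,,,
@,@,,,
@,,@,>
[33] ,,,,@@
,,,,,,
,,,@@,
,,@,,,
@,@,,^
@,,@,,
[34] ,,,,@@
,,,,,,
,,,@@,
,,@,,,
>,@,,@
@,,@,,
[35] ,,,,@@
,,,,,,
,,,@@,
^,@,,,
,,@,,@
@,,@,,
[36] ,,,,@@
,,,,,,
,,,@@,
@>@,,,
,,@,,@
@,,@,,
[37] ,,,,@@
,,,,,,
,,,@@,
@@@,,,
,v@,,@
@,,@,,
[38] ,,,,@@
,,,,,,
,,,@@,
@@@,,,
<@@,,@
@,,@,,
[39] ,,,,@@
,,,,,,
,,,@@,
^@@,,,
@@@,,@
@,,@,,

north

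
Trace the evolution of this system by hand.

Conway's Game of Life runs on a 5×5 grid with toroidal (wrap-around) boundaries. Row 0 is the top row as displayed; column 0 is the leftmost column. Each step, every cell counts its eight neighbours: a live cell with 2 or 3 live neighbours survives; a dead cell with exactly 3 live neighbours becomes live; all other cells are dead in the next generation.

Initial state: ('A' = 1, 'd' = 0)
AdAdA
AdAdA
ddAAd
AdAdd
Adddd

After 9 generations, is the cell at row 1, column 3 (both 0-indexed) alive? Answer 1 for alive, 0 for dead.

k=0  AdAdA
AdAdA
ddAAd
AdAdd
Adddd
k=1  ddddd
AdAdd
AdAdd
ddAAA
AddAd
k=2  dAddA
ddddd
AdAdd
AdAdd
ddAAd
k=3  ddAAd
AAddd
ddddd
ddAdA
AdAAA
k=4  ddddd
dAAdd
AAddd
AAAdA
Adddd
k=5  dAddd
AAAdd
dddAA
ddAdA
AdddA
k=6  ddAdA
AAAAA
ddddA
ddddd
AAdAA
k=7  ddddd
dAAdd
dAAdA
dddAd
AAAAA
k=8  ddddA
AAAAd
AAddd
ddddd
AAAAA
k=9  ddddd
ddAAd
AdddA
dddAd
AAAAA

1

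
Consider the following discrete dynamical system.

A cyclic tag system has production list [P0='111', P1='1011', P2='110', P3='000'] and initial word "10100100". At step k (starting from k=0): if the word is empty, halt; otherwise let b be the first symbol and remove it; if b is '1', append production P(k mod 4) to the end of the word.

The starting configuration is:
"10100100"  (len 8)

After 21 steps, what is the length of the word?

gen 0: "10100100"  (len 8)
gen 1: "0100100111"  (len 10)
gen 2: "100100111"  (len 9)
gen 3: "00100111110"  (len 11)
gen 4: "0100111110"  (len 10)
gen 5: "100111110"  (len 9)
gen 6: "001111101011"  (len 12)
gen 7: "01111101011"  (len 11)
gen 8: "1111101011"  (len 10)
gen 9: "111101011111"  (len 12)
gen 10: "111010111111011"  (len 15)
gen 11: "11010111111011110"  (len 17)
gen 12: "1010111111011110000"  (len 19)
gen 13: "010111111011110000111"  (len 21)
gen 14: "10111111011110000111"  (len 20)
gen 15: "0111111011110000111110"  (len 22)
gen 16: "111111011110000111110"  (len 21)
gen 17: "11111011110000111110111"  (len 23)
gen 18: "11110111100001111101111011"  (len 26)
gen 19: "1110111100001111101111011110"  (len 28)
gen 20: "110111100001111101111011110000"  (len 30)
gen 21: "10111100001111101111011110000111"  (len 32)

32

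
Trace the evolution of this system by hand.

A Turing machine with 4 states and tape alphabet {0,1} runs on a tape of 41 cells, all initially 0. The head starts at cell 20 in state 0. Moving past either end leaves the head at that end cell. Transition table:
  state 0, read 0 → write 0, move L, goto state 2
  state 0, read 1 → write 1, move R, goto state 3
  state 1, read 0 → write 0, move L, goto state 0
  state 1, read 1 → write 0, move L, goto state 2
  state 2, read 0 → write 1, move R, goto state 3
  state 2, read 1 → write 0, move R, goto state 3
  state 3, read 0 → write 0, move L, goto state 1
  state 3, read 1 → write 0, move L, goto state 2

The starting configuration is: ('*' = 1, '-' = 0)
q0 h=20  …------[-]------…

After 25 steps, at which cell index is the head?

gen 0: q0 h=20  …------[-]------…
gen 1: q2 h=19  …------[-]------…
gen 2: q3 h=20  …-----*[-]------…
gen 3: q1 h=19  …------[*]------…
gen 4: q2 h=18  …------[-]------…
gen 5: q3 h=19  …-----*[-]------…
gen 6: q1 h=18  …------[*]------…
gen 7: q2 h=17  …------[-]------…
gen 8: q3 h=18  …-----*[-]------…
gen 9: q1 h=17  …------[*]------…
gen 10: q2 h=16  …------[-]------…
gen 11: q3 h=17  …-----*[-]------…
gen 12: q1 h=16  …------[*]------…
gen 13: q2 h=15  …------[-]------…
gen 14: q3 h=16  …-----*[-]------…
gen 15: q1 h=15  …------[*]------…
gen 16: q2 h=14  …------[-]------…
gen 17: q3 h=15  …-----*[-]------…
gen 18: q1 h=14  …------[*]------…
gen 19: q2 h=13  …------[-]------…
gen 20: q3 h=14  …-----*[-]------…
gen 21: q1 h=13  …------[*]------…
gen 22: q2 h=12  …------[-]------…
gen 23: q3 h=13  …-----*[-]------…
gen 24: q1 h=12  …------[*]------…
gen 25: q2 h=11  …------[-]------…

11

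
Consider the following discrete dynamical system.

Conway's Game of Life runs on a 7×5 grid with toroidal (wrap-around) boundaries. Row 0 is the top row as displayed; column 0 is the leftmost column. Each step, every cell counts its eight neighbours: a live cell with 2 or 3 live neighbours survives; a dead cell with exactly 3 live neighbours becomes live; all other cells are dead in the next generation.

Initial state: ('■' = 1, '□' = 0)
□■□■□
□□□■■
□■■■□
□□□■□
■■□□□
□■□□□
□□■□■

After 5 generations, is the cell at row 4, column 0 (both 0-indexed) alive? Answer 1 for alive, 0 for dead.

[0] □■□■□
□□□■■
□■■■□
□□□■□
■■□□□
□■□□□
□□■□■
[1] ■□□□□
■■□□■
□□□□□
■□□■■
■■■□□
□■■□□
■■■■□
[2] □□□■□
■■□□■
□■□■□
■□■■■
□□□□□
□□□□■
■□□■■
[3] □■■■□
■■□■■
□□□□□
■■■■■
■□□□□
■□□■■
■□□■□
[4] □□□□□
■■□■■
□□□□□
■■■■■
□□□□□
■■□■□
■□□□□
[5] □■□□□
■□□□■
□□□□□
■■■■■
□□□□□
■■□□■
■■□□■

0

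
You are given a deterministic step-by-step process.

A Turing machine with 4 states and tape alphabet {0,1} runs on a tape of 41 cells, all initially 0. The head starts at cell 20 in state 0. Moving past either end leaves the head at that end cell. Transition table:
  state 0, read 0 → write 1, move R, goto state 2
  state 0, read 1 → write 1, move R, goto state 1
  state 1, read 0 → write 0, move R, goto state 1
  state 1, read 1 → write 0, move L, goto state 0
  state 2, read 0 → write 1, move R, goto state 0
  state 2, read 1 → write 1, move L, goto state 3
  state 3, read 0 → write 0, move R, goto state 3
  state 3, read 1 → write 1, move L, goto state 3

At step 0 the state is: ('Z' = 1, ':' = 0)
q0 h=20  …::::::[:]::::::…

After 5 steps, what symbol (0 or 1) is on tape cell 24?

1

gen 0: q0 h=20  …::::::[:]::::::…
gen 1: q2 h=21  …:::::Z[:]::::::…
gen 2: q0 h=22  …::::ZZ[:]::::::…
gen 3: q2 h=23  …:::ZZZ[:]::::::…
gen 4: q0 h=24  …::ZZZZ[:]::::::…
gen 5: q2 h=25  …:ZZZZZ[:]::::::…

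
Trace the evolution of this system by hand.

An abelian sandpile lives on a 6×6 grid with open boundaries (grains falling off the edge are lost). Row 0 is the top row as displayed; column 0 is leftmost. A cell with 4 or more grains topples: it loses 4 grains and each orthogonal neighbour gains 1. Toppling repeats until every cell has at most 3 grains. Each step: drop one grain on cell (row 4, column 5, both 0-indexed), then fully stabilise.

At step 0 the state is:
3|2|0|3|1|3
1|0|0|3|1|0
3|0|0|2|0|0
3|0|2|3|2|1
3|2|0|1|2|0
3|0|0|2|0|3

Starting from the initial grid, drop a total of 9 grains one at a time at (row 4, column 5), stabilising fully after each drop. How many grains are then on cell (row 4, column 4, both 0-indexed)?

[0] 3|2|0|3|1|3
1|0|0|3|1|0
3|0|0|2|0|0
3|0|2|3|2|1
3|2|0|1|2|0
3|0|0|2|0|3
[1] 3|2|0|3|1|3
1|0|0|3|1|0
3|0|0|2|0|0
3|0|2|3|2|1
3|2|0|1|2|1
3|0|0|2|0|3
[2] 3|2|0|3|1|3
1|0|0|3|1|0
3|0|0|2|0|0
3|0|2|3|2|1
3|2|0|1|2|2
3|0|0|2|0|3
[3] 3|2|0|3|1|3
1|0|0|3|1|0
3|0|0|2|0|0
3|0|2|3|2|1
3|2|0|1|2|3
3|0|0|2|0|3
[4] 3|2|0|3|1|3
1|0|0|3|1|0
3|0|0|2|0|0
3|0|2|3|2|2
3|2|0|1|3|1
3|0|0|2|1|0
[5] 3|2|0|3|1|3
1|0|0|3|1|0
3|0|0|2|0|0
3|0|2|3|2|2
3|2|0|1|3|2
3|0|0|2|1|0
[6] 3|2|0|3|1|3
1|0|0|3|1|0
3|0|0|2|0|0
3|0|2|3|2|2
3|2|0|1|3|3
3|0|0|2|1|0
[7] 3|2|0|3|1|3
1|0|0|3|1|0
3|0|0|2|0|0
3|0|2|3|3|3
3|2|0|2|0|1
3|0|0|2|2|1
[8] 3|2|0|3|1|3
1|0|0|3|1|0
3|0|0|2|0|0
3|0|2|3|3|3
3|2|0|2|0|2
3|0|0|2|2|1
[9] 3|2|0|3|1|3
1|0|0|3|1|0
3|0|0|2|0|0
3|0|2|3|3|3
3|2|0|2|0|3
3|0|0|2|2|1

0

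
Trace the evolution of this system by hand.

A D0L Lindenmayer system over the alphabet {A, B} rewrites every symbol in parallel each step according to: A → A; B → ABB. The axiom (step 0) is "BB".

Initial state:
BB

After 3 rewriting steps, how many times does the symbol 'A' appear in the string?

14

t=0: BB
t=1: ABBABB
t=2: AABBABBAABBABB
t=3: AAABBABBAABBABBAAABBABBAABBABB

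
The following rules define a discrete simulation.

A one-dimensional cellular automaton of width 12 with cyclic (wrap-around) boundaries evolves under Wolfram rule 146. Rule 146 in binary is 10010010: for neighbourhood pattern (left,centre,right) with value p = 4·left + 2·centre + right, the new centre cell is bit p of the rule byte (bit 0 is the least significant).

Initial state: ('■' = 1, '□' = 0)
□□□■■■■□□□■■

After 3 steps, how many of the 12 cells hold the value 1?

gen 0: □□□■■■■□□□■■
gen 1: ■□■□■■□■□■□□
gen 2: □□□□□□□□□□■■
gen 3: ■□□□□□□□□■□□

2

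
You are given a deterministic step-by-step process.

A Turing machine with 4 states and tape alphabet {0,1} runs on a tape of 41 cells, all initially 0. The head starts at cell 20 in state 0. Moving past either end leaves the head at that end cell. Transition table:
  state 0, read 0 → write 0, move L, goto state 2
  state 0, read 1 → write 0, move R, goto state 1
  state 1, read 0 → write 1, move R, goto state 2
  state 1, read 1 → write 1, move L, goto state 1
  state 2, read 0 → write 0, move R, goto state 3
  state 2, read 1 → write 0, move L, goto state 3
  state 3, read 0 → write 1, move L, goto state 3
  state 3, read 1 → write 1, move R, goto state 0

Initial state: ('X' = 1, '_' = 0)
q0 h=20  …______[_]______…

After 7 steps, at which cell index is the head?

15

gen 0: q0 h=20  …______[_]______…
gen 1: q2 h=19  …______[_]______…
gen 2: q3 h=20  …______[_]______…
gen 3: q3 h=19  …______[_]X_____…
gen 4: q3 h=18  …______[_]XX____…
gen 5: q3 h=17  …______[_]XXX___…
gen 6: q3 h=16  …______[_]XXXX__…
gen 7: q3 h=15  …______[_]XXXXX_…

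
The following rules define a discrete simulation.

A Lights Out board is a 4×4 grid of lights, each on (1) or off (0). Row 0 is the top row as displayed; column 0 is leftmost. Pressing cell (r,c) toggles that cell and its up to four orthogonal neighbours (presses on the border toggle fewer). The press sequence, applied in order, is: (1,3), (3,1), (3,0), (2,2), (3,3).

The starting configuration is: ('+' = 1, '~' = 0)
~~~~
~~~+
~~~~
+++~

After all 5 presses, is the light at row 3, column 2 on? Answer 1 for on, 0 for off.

0

[0] ~~~~
~~~+
~~~~
+++~
[1] ~~~+
~~+~
~~~+
+++~
[2] ~~~+
~~+~
~+~+
~~~~
[3] ~~~+
~~+~
++~+
++~~
[4] ~~~+
~~~~
+~+~
+++~
[5] ~~~+
~~~~
+~++
++~+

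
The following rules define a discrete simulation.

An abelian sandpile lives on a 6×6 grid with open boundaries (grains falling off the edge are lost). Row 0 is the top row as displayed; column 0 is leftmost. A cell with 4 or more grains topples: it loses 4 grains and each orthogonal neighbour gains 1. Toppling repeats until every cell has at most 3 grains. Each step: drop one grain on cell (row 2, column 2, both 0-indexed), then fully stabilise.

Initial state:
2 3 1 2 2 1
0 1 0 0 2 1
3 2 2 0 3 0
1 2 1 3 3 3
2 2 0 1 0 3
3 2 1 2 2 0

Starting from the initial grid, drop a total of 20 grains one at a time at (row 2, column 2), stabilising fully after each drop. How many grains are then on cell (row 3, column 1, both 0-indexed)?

k=0  2 3 1 2 2 1
0 1 0 0 2 1
3 2 2 0 3 0
1 2 1 3 3 3
2 2 0 1 0 3
3 2 1 2 2 0
k=1  2 3 1 2 2 1
0 1 0 0 2 1
3 2 3 0 3 0
1 2 1 3 3 3
2 2 0 1 0 3
3 2 1 2 2 0
k=2  2 3 1 2 2 1
0 1 1 0 2 1
3 3 0 1 3 0
1 2 2 3 3 3
2 2 0 1 0 3
3 2 1 2 2 0
k=3  2 3 1 2 2 1
0 1 1 0 2 1
3 3 1 1 3 0
1 2 2 3 3 3
2 2 0 1 0 3
3 2 1 2 2 0
k=4  2 3 1 2 2 1
0 1 1 0 2 1
3 3 2 1 3 0
1 2 2 3 3 3
2 2 0 1 0 3
3 2 1 2 2 0
k=5  2 3 1 2 2 1
0 1 1 0 2 1
3 3 3 1 3 0
1 2 2 3 3 3
2 2 0 1 0 3
3 2 1 2 2 0
k=6  2 3 1 2 2 1
1 2 2 0 2 1
0 1 1 2 3 0
2 3 3 3 3 3
2 2 0 1 0 3
3 2 1 2 2 0
k=7  2 3 1 2 2 1
1 2 2 0 2 1
0 1 2 2 3 0
2 3 3 3 3 3
2 2 0 1 0 3
3 2 1 2 2 0
k=8  2 3 1 2 2 1
1 2 2 0 2 1
0 1 3 2 3 0
2 3 3 3 3 3
2 2 0 1 0 3
3 2 1 2 2 0
k=9  2 3 1 2 2 1
1 2 3 1 3 1
0 3 2 1 1 2
3 0 2 2 2 1
2 3 1 2 2 0
3 2 1 2 2 1
k=10  2 3 1 2 2 1
1 2 3 1 3 1
0 3 3 1 1 2
3 0 2 2 2 1
2 3 1 2 2 0
3 2 1 2 2 1
k=11  3 0 3 2 2 1
2 1 1 2 3 1
1 1 2 2 1 2
3 1 3 2 2 1
2 3 1 2 2 0
3 2 1 2 2 1
k=12  3 0 3 2 2 1
2 1 1 2 3 1
1 1 3 2 1 2
3 1 3 2 2 1
2 3 1 2 2 0
3 2 1 2 2 1
k=13  3 0 3 2 2 1
2 1 2 2 3 1
1 2 1 3 1 2
3 2 0 3 2 1
2 3 2 2 2 0
3 2 1 2 2 1
k=14  3 0 3 2 2 1
2 1 2 2 3 1
1 2 2 3 1 2
3 2 0 3 2 1
2 3 2 2 2 0
3 2 1 2 2 1
k=15  3 0 3 2 2 1
2 1 2 2 3 1
1 2 3 3 1 2
3 2 0 3 2 1
2 3 2 2 2 0
3 2 1 2 2 1
k=16  3 0 3 2 2 1
2 1 3 3 3 1
1 3 1 1 2 2
3 2 2 0 3 1
2 3 2 3 2 0
3 2 1 2 2 1
k=17  3 0 3 2 2 1
2 1 3 3 3 1
1 3 2 1 2 2
3 2 2 0 3 1
2 3 2 3 2 0
3 2 1 2 2 1
k=18  3 0 3 2 2 1
2 1 3 3 3 1
1 3 3 1 2 2
3 2 2 0 3 1
2 3 2 3 2 0
3 2 1 2 2 1
k=19  3 1 1 1 0 2
2 3 2 2 1 2
2 0 2 3 3 2
3 3 3 0 3 1
2 3 2 3 2 0
3 2 1 2 2 1
k=20  3 1 1 1 0 2
2 3 2 2 1 2
2 0 3 3 3 2
3 3 3 0 3 1
2 3 2 3 2 0
3 2 1 2 2 1

3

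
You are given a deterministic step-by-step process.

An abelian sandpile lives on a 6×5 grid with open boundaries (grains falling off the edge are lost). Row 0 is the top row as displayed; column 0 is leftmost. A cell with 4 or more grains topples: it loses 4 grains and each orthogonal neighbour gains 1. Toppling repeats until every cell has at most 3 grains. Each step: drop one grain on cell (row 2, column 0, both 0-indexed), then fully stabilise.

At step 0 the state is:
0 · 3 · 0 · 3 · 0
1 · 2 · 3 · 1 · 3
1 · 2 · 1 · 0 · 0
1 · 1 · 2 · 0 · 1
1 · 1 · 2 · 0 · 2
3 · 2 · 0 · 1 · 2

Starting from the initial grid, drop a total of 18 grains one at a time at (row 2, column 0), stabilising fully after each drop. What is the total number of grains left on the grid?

gen 0: 0 · 3 · 0 · 3 · 0
1 · 2 · 3 · 1 · 3
1 · 2 · 1 · 0 · 0
1 · 1 · 2 · 0 · 1
1 · 1 · 2 · 0 · 2
3 · 2 · 0 · 1 · 2
gen 1: 0 · 3 · 0 · 3 · 0
1 · 2 · 3 · 1 · 3
2 · 2 · 1 · 0 · 0
1 · 1 · 2 · 0 · 1
1 · 1 · 2 · 0 · 2
3 · 2 · 0 · 1 · 2
gen 2: 0 · 3 · 0 · 3 · 0
1 · 2 · 3 · 1 · 3
3 · 2 · 1 · 0 · 0
1 · 1 · 2 · 0 · 1
1 · 1 · 2 · 0 · 2
3 · 2 · 0 · 1 · 2
gen 3: 0 · 3 · 0 · 3 · 0
2 · 2 · 3 · 1 · 3
0 · 3 · 1 · 0 · 0
2 · 1 · 2 · 0 · 1
1 · 1 · 2 · 0 · 2
3 · 2 · 0 · 1 · 2
gen 4: 0 · 3 · 0 · 3 · 0
2 · 2 · 3 · 1 · 3
1 · 3 · 1 · 0 · 0
2 · 1 · 2 · 0 · 1
1 · 1 · 2 · 0 · 2
3 · 2 · 0 · 1 · 2
gen 5: 0 · 3 · 0 · 3 · 0
2 · 2 · 3 · 1 · 3
2 · 3 · 1 · 0 · 0
2 · 1 · 2 · 0 · 1
1 · 1 · 2 · 0 · 2
3 · 2 · 0 · 1 · 2
gen 6: 0 · 3 · 0 · 3 · 0
2 · 2 · 3 · 1 · 3
3 · 3 · 1 · 0 · 0
2 · 1 · 2 · 0 · 1
1 · 1 · 2 · 0 · 2
3 · 2 · 0 · 1 · 2
gen 7: 0 · 3 · 0 · 3 · 0
3 · 3 · 3 · 1 · 3
1 · 0 · 2 · 0 · 0
3 · 2 · 2 · 0 · 1
1 · 1 · 2 · 0 · 2
3 · 2 · 0 · 1 · 2
gen 8: 0 · 3 · 0 · 3 · 0
3 · 3 · 3 · 1 · 3
2 · 0 · 2 · 0 · 0
3 · 2 · 2 · 0 · 1
1 · 1 · 2 · 0 · 2
3 · 2 · 0 · 1 · 2
gen 9: 0 · 3 · 0 · 3 · 0
3 · 3 · 3 · 1 · 3
3 · 0 · 2 · 0 · 0
3 · 2 · 2 · 0 · 1
1 · 1 · 2 · 0 · 2
3 · 2 · 0 · 1 · 2
gen 10: 2 · 0 · 2 · 3 · 0
1 · 2 · 0 · 2 · 3
2 · 2 · 3 · 0 · 0
0 · 3 · 2 · 0 · 1
2 · 1 · 2 · 0 · 2
3 · 2 · 0 · 1 · 2
gen 11: 2 · 0 · 2 · 3 · 0
1 · 2 · 0 · 2 · 3
3 · 2 · 3 · 0 · 0
0 · 3 · 2 · 0 · 1
2 · 1 · 2 · 0 · 2
3 · 2 · 0 · 1 · 2
gen 12: 2 · 0 · 2 · 3 · 0
2 · 2 · 0 · 2 · 3
0 · 3 · 3 · 0 · 0
1 · 3 · 2 · 0 · 1
2 · 1 · 2 · 0 · 2
3 · 2 · 0 · 1 · 2
gen 13: 2 · 0 · 2 · 3 · 0
2 · 2 · 0 · 2 · 3
1 · 3 · 3 · 0 · 0
1 · 3 · 2 · 0 · 1
2 · 1 · 2 · 0 · 2
3 · 2 · 0 · 1 · 2
gen 14: 2 · 0 · 2 · 3 · 0
2 · 2 · 0 · 2 · 3
2 · 3 · 3 · 0 · 0
1 · 3 · 2 · 0 · 1
2 · 1 · 2 · 0 · 2
3 · 2 · 0 · 1 · 2
gen 15: 2 · 0 · 2 · 3 · 0
2 · 2 · 0 · 2 · 3
3 · 3 · 3 · 0 · 0
1 · 3 · 2 · 0 · 1
2 · 1 · 2 · 0 · 2
3 · 2 · 0 · 1 · 2
gen 16: 2 · 0 · 2 · 3 · 0
3 · 3 · 1 · 2 · 3
1 · 2 · 1 · 1 · 0
3 · 1 · 0 · 1 · 1
2 · 2 · 3 · 0 · 2
3 · 2 · 0 · 1 · 2
gen 17: 2 · 0 · 2 · 3 · 0
3 · 3 · 1 · 2 · 3
2 · 2 · 1 · 1 · 0
3 · 1 · 0 · 1 · 1
2 · 2 · 3 · 0 · 2
3 · 2 · 0 · 1 · 2
gen 18: 2 · 0 · 2 · 3 · 0
3 · 3 · 1 · 2 · 3
3 · 2 · 1 · 1 · 0
3 · 1 · 0 · 1 · 1
2 · 2 · 3 · 0 · 2
3 · 2 · 0 · 1 · 2

49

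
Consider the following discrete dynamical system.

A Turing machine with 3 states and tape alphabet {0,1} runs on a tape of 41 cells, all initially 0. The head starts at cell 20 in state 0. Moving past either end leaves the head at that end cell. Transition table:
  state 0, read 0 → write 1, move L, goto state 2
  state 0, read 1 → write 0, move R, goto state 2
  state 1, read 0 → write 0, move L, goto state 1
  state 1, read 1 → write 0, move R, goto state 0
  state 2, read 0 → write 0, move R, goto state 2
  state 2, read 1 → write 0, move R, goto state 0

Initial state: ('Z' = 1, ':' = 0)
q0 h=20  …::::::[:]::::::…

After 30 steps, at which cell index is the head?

30

gen 0: q0 h=20  …::::::[:]::::::…
gen 1: q2 h=19  …::::::[:]Z:::::…
gen 2: q2 h=20  …::::::[Z]::::::…
gen 3: q0 h=21  …::::::[:]::::::…
gen 4: q2 h=20  …::::::[:]Z:::::…
gen 5: q2 h=21  …::::::[Z]::::::…
gen 6: q0 h=22  …::::::[:]::::::…
gen 7: q2 h=21  …::::::[:]Z:::::…
gen 8: q2 h=22  …::::::[Z]::::::…
gen 9: q0 h=23  …::::::[:]::::::…
gen 10: q2 h=22  …::::::[:]Z:::::…
gen 11: q2 h=23  …::::::[Z]::::::…
gen 12: q0 h=24  …::::::[:]::::::…
gen 13: q2 h=23  …::::::[:]Z:::::…
gen 14: q2 h=24  …::::::[Z]::::::…
gen 15: q0 h=25  …::::::[:]::::::…
gen 16: q2 h=24  …::::::[:]Z:::::…
gen 17: q2 h=25  …::::::[Z]::::::…
gen 18: q0 h=26  …::::::[:]::::::…
gen 19: q2 h=25  …::::::[:]Z:::::…
gen 20: q2 h=26  …::::::[Z]::::::…
gen 21: q0 h=27  …::::::[:]::::::…
gen 22: q2 h=26  …::::::[:]Z:::::…
gen 23: q2 h=27  …::::::[Z]::::::…
gen 24: q0 h=28  …::::::[:]::::::…
gen 25: q2 h=27  …::::::[:]Z:::::…
gen 26: q2 h=28  …::::::[Z]::::::…
gen 27: q0 h=29  …::::::[:]::::::…
gen 28: q2 h=28  …::::::[:]Z:::::…
gen 29: q2 h=29  …::::::[Z]::::::…
gen 30: q0 h=30  …::::::[:]::::::…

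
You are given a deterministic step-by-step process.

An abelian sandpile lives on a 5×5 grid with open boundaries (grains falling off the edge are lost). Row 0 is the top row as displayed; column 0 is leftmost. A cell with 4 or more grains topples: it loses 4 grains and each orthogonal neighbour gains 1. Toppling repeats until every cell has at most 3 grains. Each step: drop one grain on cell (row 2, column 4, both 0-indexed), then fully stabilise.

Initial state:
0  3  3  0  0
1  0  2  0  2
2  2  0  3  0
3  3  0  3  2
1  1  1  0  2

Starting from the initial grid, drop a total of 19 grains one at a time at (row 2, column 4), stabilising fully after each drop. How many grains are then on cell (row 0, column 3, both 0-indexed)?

1

0) 0  3  3  0  0
1  0  2  0  2
2  2  0  3  0
3  3  0  3  2
1  1  1  0  2
1) 0  3  3  0  0
1  0  2  0  2
2  2  0  3  1
3  3  0  3  2
1  1  1  0  2
2) 0  3  3  0  0
1  0  2  0  2
2  2  0  3  2
3  3  0  3  2
1  1  1  0  2
3) 0  3  3  0  0
1  0  2  0  2
2  2  0  3  3
3  3  0  3  2
1  1  1  0  2
4) 0  3  3  0  0
1  0  2  1  3
2  2  1  1  2
3  3  1  1  0
1  1  1  1  3
5) 0  3  3  0  0
1  0  2  1  3
2  2  1  1  3
3  3  1  1  0
1  1  1  1  3
6) 0  3  3  0  1
1  0  2  2  0
2  2  1  2  1
3  3  1  1  1
1  1  1  1  3
7) 0  3  3  0  1
1  0  2  2  0
2  2  1  2  2
3  3  1  1  1
1  1  1  1  3
8) 0  3  3  0  1
1  0  2  2  0
2  2  1  2  3
3  3  1  1  1
1  1  1  1  3
9) 0  3  3  0  1
1  0  2  2  1
2  2  1  3  0
3  3  1  1  2
1  1  1  1  3
10) 0  3  3  0  1
1  0  2  2  1
2  2  1  3  1
3  3  1  1  2
1  1  1  1  3
11) 0  3  3  0  1
1  0  2  2  1
2  2  1  3  2
3  3  1  1  2
1  1  1  1  3
12) 0  3  3  0  1
1  0  2  2  1
2  2  1  3  3
3  3  1  1  2
1  1  1  1  3
13) 0  3  3  0  1
1  0  2  3  2
2  2  2  0  1
3  3  1  2  3
1  1  1  1  3
14) 0  3  3  0  1
1  0  2  3  2
2  2  2  0  2
3  3  1  2  3
1  1  1  1  3
15) 0  3  3  0  1
1  0  2  3  2
2  2  2  0  3
3  3  1  2  3
1  1  1  1  3
16) 0  3  3  0  1
1  0  2  3  3
2  2  2  1  1
3  3  1  3  1
1  1  1  2  0
17) 0  3  3  0  1
1  0  2  3  3
2  2  2  1  2
3  3  1  3  1
1  1  1  2  0
18) 0  3  3  0  1
1  0  2  3  3
2  2  2  1  3
3  3  1  3  1
1  1  1  2  0
19) 0  3  3  1  2
1  0  3  0  1
2  2  2  3  1
3  3  1  3  2
1  1  1  2  0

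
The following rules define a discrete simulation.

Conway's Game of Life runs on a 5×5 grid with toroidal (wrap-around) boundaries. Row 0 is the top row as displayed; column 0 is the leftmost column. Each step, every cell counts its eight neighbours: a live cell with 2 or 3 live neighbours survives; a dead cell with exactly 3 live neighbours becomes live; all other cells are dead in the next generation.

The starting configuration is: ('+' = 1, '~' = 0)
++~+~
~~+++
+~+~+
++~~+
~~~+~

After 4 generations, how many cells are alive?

0) ++~+~
~~+++
+~+~+
++~~+
~~~+~
1) ++~~~
~~~~~
~~+~~
~++~~
~~~+~
2) ~~~~~
~+~~~
~++~~
~+++~
+~~~~
3) ~~~~~
~++~~
+~~+~
+~~+~
~++~~
4) ~~~~~
~++~~
+~~+~
+~~+~
~++~~

8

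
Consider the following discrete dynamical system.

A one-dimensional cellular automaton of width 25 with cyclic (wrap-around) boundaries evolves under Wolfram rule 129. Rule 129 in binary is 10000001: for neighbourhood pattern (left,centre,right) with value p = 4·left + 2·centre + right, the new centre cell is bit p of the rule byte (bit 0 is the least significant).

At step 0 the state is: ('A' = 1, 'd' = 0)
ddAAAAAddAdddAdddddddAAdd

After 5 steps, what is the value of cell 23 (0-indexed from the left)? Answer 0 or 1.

0

gen 0: ddAAAAAddAdddAdddddddAAdd
gen 1: AddAAAdddddAdddAAAAAddddA
gen 2: ddddAddAAAdddAddAAAddAAdd
gen 3: AAAdddddAddAdddddAddddddA
gen 4: AAddAAAddddddAAAdddAAAAdd
gen 5: dddddAddAAAAddAddAddAAddd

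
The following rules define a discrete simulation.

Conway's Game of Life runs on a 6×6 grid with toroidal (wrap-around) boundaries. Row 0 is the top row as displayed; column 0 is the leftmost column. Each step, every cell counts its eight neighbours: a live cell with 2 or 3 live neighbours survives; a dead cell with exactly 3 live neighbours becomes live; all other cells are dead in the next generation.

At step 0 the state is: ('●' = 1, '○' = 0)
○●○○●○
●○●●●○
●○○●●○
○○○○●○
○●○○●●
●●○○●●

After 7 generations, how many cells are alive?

k=0  ○●○○●○
●○●●●○
●○○●●○
○○○○●○
○●○○●●
●●○○●●
k=1  ○○○○○○
●○●○○○
○●●○○○
●○○○○○
○●○●○○
○●●●○○
k=2  ○○○●○○
○○●○○○
●○●○○○
●○○○○○
●●○●○○
○●○●○○
k=3  ○○○●○○
○●●●○○
○○○○○○
●○●○○●
●●○○○○
●●○●●○
k=4  ●○○○○○
○○●●○○
●○○●○○
●○○○○●
○○○●●○
●●○●●●
k=5  ●○○○○○
○●●●○○
●●●●●●
●○○●○●
○●●●○○
●●●●○○
k=6  ●○○○○○
○○○○○○
○○○○○○
○○○○○○
○○○○○●
●○○●○○
k=7  ○○○○○○
○○○○○○
○○○○○○
○○○○○○
○○○○○○
●○○○○●

2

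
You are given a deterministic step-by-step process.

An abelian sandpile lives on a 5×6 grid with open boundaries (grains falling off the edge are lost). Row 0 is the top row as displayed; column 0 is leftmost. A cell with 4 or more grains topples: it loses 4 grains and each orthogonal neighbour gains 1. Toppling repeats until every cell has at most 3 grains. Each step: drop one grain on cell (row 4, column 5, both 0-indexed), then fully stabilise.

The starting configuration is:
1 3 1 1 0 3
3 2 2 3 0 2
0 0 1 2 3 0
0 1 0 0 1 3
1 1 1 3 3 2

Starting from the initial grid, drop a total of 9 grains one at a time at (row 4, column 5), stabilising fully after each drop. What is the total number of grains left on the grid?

step 0: 1 3 1 1 0 3
3 2 2 3 0 2
0 0 1 2 3 0
0 1 0 0 1 3
1 1 1 3 3 2
step 1: 1 3 1 1 0 3
3 2 2 3 0 2
0 0 1 2 3 0
0 1 0 0 1 3
1 1 1 3 3 3
step 2: 1 3 1 1 0 3
3 2 2 3 0 2
0 0 1 2 3 1
0 1 0 1 3 0
1 1 2 0 1 2
step 3: 1 3 1 1 0 3
3 2 2 3 0 2
0 0 1 2 3 1
0 1 0 1 3 0
1 1 2 0 1 3
step 4: 1 3 1 1 0 3
3 2 2 3 0 2
0 0 1 2 3 1
0 1 0 1 3 1
1 1 2 0 2 0
step 5: 1 3 1 1 0 3
3 2 2 3 0 2
0 0 1 2 3 1
0 1 0 1 3 1
1 1 2 0 2 1
step 6: 1 3 1 1 0 3
3 2 2 3 0 2
0 0 1 2 3 1
0 1 0 1 3 1
1 1 2 0 2 2
step 7: 1 3 1 1 0 3
3 2 2 3 0 2
0 0 1 2 3 1
0 1 0 1 3 1
1 1 2 0 2 3
step 8: 1 3 1 1 0 3
3 2 2 3 0 2
0 0 1 2 3 1
0 1 0 1 3 2
1 1 2 0 3 0
step 9: 1 3 1 1 0 3
3 2 2 3 0 2
0 0 1 2 3 1
0 1 0 1 3 2
1 1 2 0 3 1

43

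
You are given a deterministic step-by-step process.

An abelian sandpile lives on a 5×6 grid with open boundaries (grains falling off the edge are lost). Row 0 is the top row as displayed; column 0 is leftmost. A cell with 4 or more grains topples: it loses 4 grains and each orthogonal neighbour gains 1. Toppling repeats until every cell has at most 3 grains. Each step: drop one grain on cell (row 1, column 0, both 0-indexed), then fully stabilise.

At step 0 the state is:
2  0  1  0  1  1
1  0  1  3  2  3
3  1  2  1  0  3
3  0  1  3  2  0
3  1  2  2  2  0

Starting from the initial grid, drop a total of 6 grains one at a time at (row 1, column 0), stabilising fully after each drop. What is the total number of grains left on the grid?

t=0: 2  0  1  0  1  1
1  0  1  3  2  3
3  1  2  1  0  3
3  0  1  3  2  0
3  1  2  2  2  0
t=1: 2  0  1  0  1  1
2  0  1  3  2  3
3  1  2  1  0  3
3  0  1  3  2  0
3  1  2  2  2  0
t=2: 2  0  1  0  1  1
3  0  1  3  2  3
3  1  2  1  0  3
3  0  1  3  2  0
3  1  2  2  2  0
t=3: 3  0  1  0  1  1
1  1  1  3  2  3
1  2  2  1  0  3
1  1  1  3  2  0
0  2  2  2  2  0
t=4: 3  0  1  0  1  1
2  1  1  3  2  3
1  2  2  1  0  3
1  1  1  3  2  0
0  2  2  2  2  0
t=5: 3  0  1  0  1  1
3  1  1  3  2  3
1  2  2  1  0  3
1  1  1  3  2  0
0  2  2  2  2  0
t=6: 0  1  1  0  1  1
1  2  1  3  2  3
2  2  2  1  0  3
1  1  1  3  2  0
0  2  2  2  2  0

42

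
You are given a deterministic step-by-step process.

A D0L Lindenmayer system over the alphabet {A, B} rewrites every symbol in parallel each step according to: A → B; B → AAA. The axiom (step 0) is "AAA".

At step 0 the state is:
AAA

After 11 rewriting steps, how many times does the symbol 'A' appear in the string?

k=0  AAA
k=1  BBB
k=2  AAAAAAAAA
k=3  BBBBBBBBB
k=4  AAAAAAAAAAAAAAAAAAAAAAAAAAA
k=5  BBBBBBBBBBBBBBBBBBBBBBBBBBB
k=6  AAAAAAAAAAAAAAAAAAAAAAAAAAAAAAAAAAAAAAAAAAAAAAAAAAAAAAAAAAAAAAAAAAAAAAAAAAAAAAAAA
k=7  BBBBBBBBBBBBBBBBBBBBBBBBBBBBBBBBBBBBBBBBBBBBBBBBBBBBBBBBBBBBBBBBBBBBBBBBBBBBBBBBB
k=8  AAAAAAAAAAAAAAAAAAAAAAAAAAAAAAAAAAAAAAAAAAAAAAAAAAAAAAAAAA…AAAAAAAAAAAAAAAAAAAAAAAAAAAAAAAAAAAAAAAAAAAAAAAAAAAAAAAAAA  (len 243)
k=9  BBBBBBBBBBBBBBBBBBBBBBBBBBBBBBBBBBBBBBBBBBBBBBBBBBBBBBBBBB…BBBBBBBBBBBBBBBBBBBBBBBBBBBBBBBBBBBBBBBBBBBBBBBBBBBBBBBBBB  (len 243)
k=10  AAAAAAAAAAAAAAAAAAAAAAAAAAAAAAAAAAAAAAAAAAAAAAAAAAAAAAAAAA…AAAAAAAAAAAAAAAAAAAAAAAAAAAAAAAAAAAAAAAAAAAAAAAAAAAAAAAAAA  (len 729)
k=11  BBBBBBBBBBBBBBBBBBBBBBBBBBBBBBBBBBBBBBBBBBBBBBBBBBBBBBBBBB…BBBBBBBBBBBBBBBBBBBBBBBBBBBBBBBBBBBBBBBBBBBBBBBBBBBBBBBBBB  (len 729)

0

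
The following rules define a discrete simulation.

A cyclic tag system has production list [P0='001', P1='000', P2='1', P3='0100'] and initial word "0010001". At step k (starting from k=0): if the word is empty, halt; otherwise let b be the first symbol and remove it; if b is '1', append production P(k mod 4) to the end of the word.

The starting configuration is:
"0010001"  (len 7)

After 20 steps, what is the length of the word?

5

step 0: "0010001"  (len 7)
step 1: "010001"  (len 6)
step 2: "10001"  (len 5)
step 3: "00011"  (len 5)
step 4: "0011"  (len 4)
step 5: "011"  (len 3)
step 6: "11"  (len 2)
step 7: "11"  (len 2)
step 8: "10100"  (len 5)
step 9: "0100001"  (len 7)
step 10: "100001"  (len 6)
step 11: "000011"  (len 6)
step 12: "00011"  (len 5)
step 13: "0011"  (len 4)
step 14: "011"  (len 3)
step 15: "11"  (len 2)
step 16: "10100"  (len 5)
step 17: "0100001"  (len 7)
step 18: "100001"  (len 6)
step 19: "000011"  (len 6)
step 20: "00011"  (len 5)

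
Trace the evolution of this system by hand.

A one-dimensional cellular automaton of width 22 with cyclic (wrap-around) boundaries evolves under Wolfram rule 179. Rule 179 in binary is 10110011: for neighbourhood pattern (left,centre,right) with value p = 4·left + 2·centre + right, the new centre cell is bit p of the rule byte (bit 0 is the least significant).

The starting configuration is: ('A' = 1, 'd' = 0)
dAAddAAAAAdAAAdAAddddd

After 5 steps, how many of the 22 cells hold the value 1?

11

gen 0: dAAddAAAAAdAAAdAAddddd
gen 1: AddAAdAAAdAdAdAddAAAAA
gen 2: dAAddAdAdAdAdAdAAdAAAA
gen 3: AddAAdAdAdAdAdAddAdAAd
gen 4: dAAddAdAdAdAdAdAAdAddA
gen 5: AddAAdAdAdAdAdAddAdAAd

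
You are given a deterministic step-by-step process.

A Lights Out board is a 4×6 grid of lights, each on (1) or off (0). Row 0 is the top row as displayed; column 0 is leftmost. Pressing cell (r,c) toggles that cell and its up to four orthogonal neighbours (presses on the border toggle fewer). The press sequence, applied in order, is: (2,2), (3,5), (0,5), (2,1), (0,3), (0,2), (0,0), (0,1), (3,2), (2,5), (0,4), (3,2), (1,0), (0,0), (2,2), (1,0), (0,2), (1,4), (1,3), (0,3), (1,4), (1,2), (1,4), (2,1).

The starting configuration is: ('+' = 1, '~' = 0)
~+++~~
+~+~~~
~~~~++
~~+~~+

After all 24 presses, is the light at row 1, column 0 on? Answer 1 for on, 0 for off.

1

gen 0: ~+++~~
+~+~~~
~~~~++
~~+~~+
gen 1: ~+++~~
+~~~~~
~+++++
~~~~~+
gen 2: ~+++~~
+~~~~~
~++++~
~~~~+~
gen 3: ~+++++
+~~~~+
~++++~
~~~~+~
gen 4: ~+++++
++~~~+
+~~++~
~+~~+~
gen 5: ~+~~~+
++~+~+
+~~++~
~+~~+~
gen 6: ~~++~+
++++~+
+~~++~
~+~~+~
gen 7: ++++~+
~+++~+
+~~++~
~+~~+~
gen 8: ~~~+~+
~~++~+
+~~++~
~+~~+~
gen 9: ~~~+~+
~~++~+
+~+++~
~~+++~
gen 10: ~~~+~+
~~++~~
+~++~+
~~++++
gen 11: ~~~~+~
~~+++~
+~++~+
~~++++
gen 12: ~~~~+~
~~+++~
+~~+~+
~+~~++
gen 13: +~~~+~
+++++~
~~~+~+
~+~~++
gen 14: ~+~~+~
~++++~
~~~+~+
~+~~++
gen 15: ~+~~+~
~+~++~
~++~~+
~++~++
gen 16: ++~~+~
+~~++~
+++~~+
~++~++
gen 17: +~+++~
+~+++~
+++~~+
~++~++
gen 18: +~++~~
+~+~~+
+++~++
~++~++
gen 19: +~+~~~
+~~+++
++++++
~++~++
gen 20: +~~++~
+~~~++
++++++
~++~++
gen 21: +~~+~~
+~~+~~
++++~+
~++~++
gen 22: +~++~~
+++~~~
++~+~+
~++~++
gen 23: +~+++~
++++++
++~+++
~++~++
gen 24: +~+++~
+~++++
~~++++
~~+~++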